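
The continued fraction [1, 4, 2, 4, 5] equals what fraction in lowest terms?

256/209

Fold from the inside: start with 5/1.
  4 + 1/5 = 21/5
  2 + 5/21 = 47/21
  4 + 21/47 = 209/47
  1 + 47/209 = 256/209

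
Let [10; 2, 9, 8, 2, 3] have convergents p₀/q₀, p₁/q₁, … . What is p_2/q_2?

199/19

Using pₖ = aₖpₖ₋₁ + pₖ₋₂, qₖ = aₖqₖ₋₁ + qₖ₋₂ (with p₋₁=1, p₋₂=0, q₋₁=0, q₋₂=1):
  k=0: a=10, p=10, q=1
  k=1: a=2, p=21, q=2
  k=2: a=9, p=199, q=19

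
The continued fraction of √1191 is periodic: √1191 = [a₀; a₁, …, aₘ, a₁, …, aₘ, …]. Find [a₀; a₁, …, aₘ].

[34; 1, 1, 22, 1, 1, 68]

a₀ = ⌊√1191⌋ = 34.
With m₀=0, d₀=1 and mₖ₊₁ = dₖaₖ − mₖ, dₖ₊₁ = (n − mₖ₊₁²)/dₖ, aₖ₊₁ = ⌊(a₀+mₖ₊₁)/dₖ₊₁⌋:
  k=1: m=34, d=35, a=1
  k=2: m=1, d=34, a=1
  k=3: m=33, d=3, a=22
  k=4: m=33, d=34, a=1
  k=5: m=1, d=35, a=1
  k=6: m=34, d=1, a=68
d=1 and a=2a₀=68 at k=6, so the next step gives (m, d) = (34, 35) again — its k=1 value — and the period has length 6.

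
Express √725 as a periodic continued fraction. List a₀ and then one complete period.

[26; 1, 12, 2, 12, 1, 52]

a₀ = ⌊√725⌋ = 26.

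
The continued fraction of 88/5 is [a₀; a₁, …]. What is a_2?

88 = 17·5 + 3   →  a_0 = 17
5 = 1·3 + 2   →  a_1 = 1
3 = 1·2 + 1   →  a_2 = 1

1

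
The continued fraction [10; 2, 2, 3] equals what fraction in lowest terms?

177/17

Using pₖ = aₖpₖ₋₁ + pₖ₋₂ and qₖ = aₖqₖ₋₁ + qₖ₋₂:
  k=0: a=10, p=10, q=1
  k=1: a=2, p=21, q=2
  k=2: a=2, p=52, q=5
  k=3: a=3, p=177, q=17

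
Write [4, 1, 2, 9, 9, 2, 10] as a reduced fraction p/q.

Using pₖ = aₖpₖ₋₁ + pₖ₋₂ and qₖ = aₖqₖ₋₁ + qₖ₋₂:
  k=0: a=4, p=4, q=1
  k=1: a=1, p=5, q=1
  k=2: a=2, p=14, q=3
  k=3: a=9, p=131, q=28
  k=4: a=9, p=1193, q=255
  k=5: a=2, p=2517, q=538
  k=6: a=10, p=26363, q=5635

26363/5635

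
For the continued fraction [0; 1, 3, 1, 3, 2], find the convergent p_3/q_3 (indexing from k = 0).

4/5

Using pₖ = aₖpₖ₋₁ + pₖ₋₂, qₖ = aₖqₖ₋₁ + qₖ₋₂ (with p₋₁=1, p₋₂=0, q₋₁=0, q₋₂=1):
  k=0: a=0, p=0, q=1
  k=1: a=1, p=1, q=1
  k=2: a=3, p=3, q=4
  k=3: a=1, p=4, q=5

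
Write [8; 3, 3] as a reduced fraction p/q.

Fold from the inside: start with 3/1.
  3 + 1/3 = 10/3
  8 + 3/10 = 83/10

83/10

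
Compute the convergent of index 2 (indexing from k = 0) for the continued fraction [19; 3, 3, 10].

Using pₖ = aₖpₖ₋₁ + pₖ₋₂, qₖ = aₖqₖ₋₁ + qₖ₋₂ (with p₋₁=1, p₋₂=0, q₋₁=0, q₋₂=1):
  k=0: a=19, p=19, q=1
  k=1: a=3, p=58, q=3
  k=2: a=3, p=193, q=10

193/10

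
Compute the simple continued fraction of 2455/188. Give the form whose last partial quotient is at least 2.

[13; 17, 11]

2455 = 13·188 + 11
188 = 17·11 + 1
11 = 11·1 + 0  (stop)
So 2455/188 = [13; 17, 11].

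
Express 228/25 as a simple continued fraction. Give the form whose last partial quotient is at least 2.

[9; 8, 3]

228 = 9*25 + 3
25 = 8*3 + 1
3 = 3*1 + 0  (stop)
So 228/25 = [9; 8, 3].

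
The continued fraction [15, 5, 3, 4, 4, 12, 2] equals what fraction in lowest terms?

112971/7438

Using pₖ = aₖpₖ₋₁ + pₖ₋₂ and qₖ = aₖqₖ₋₁ + qₖ₋₂:
  k=0: a=15, p=15, q=1
  k=1: a=5, p=76, q=5
  k=2: a=3, p=243, q=16
  k=3: a=4, p=1048, q=69
  k=4: a=4, p=4435, q=292
  k=5: a=12, p=54268, q=3573
  k=6: a=2, p=112971, q=7438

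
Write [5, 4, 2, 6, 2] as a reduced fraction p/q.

Using pₖ = aₖpₖ₋₁ + pₖ₋₂ and qₖ = aₖqₖ₋₁ + qₖ₋₂:
  k=0: a=5, p=5, q=1
  k=1: a=4, p=21, q=4
  k=2: a=2, p=47, q=9
  k=3: a=6, p=303, q=58
  k=4: a=2, p=653, q=125

653/125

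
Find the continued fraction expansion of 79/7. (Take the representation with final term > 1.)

79 = 11*7 + 2
7 = 3*2 + 1
2 = 2*1 + 0  (stop)
So 79/7 = [11; 3, 2].

[11; 3, 2]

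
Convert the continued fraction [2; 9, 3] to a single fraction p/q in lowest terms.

59/28

Using pₖ = aₖpₖ₋₁ + pₖ₋₂ and qₖ = aₖqₖ₋₁ + qₖ₋₂:
  k=0: a=2, p=2, q=1
  k=1: a=9, p=19, q=9
  k=2: a=3, p=59, q=28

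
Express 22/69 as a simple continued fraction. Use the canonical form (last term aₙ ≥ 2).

[0; 3, 7, 3]

22 = 0×69 + 22
69 = 3×22 + 3
22 = 7×3 + 1
3 = 3×1 + 0  (stop)
So 22/69 = [0; 3, 7, 3].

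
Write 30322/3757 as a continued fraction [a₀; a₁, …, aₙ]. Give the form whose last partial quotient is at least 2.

[8; 14, 8, 16, 2]

30322 = 8*3757 + 266
3757 = 14*266 + 33
266 = 8*33 + 2
33 = 16*2 + 1
2 = 2*1 + 0  (stop)
So 30322/3757 = [8; 14, 8, 16, 2].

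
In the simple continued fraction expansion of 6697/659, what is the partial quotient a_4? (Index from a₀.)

2

6697 = 10·659 + 107   →  a_0 = 10
659 = 6·107 + 17   →  a_1 = 6
107 = 6·17 + 5   →  a_2 = 6
17 = 3·5 + 2   →  a_3 = 3
5 = 2·2 + 1   →  a_4 = 2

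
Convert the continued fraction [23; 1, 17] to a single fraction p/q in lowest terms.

431/18

Fold from the inside: start with 17/1.
  1 + 1/17 = 18/17
  23 + 17/18 = 431/18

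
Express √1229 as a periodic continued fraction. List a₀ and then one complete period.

[35; 17, 1, 1, 17, 70]

a₀ = ⌊√1229⌋ = 35.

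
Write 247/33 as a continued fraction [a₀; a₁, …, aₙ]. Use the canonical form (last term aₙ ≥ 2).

[7; 2, 16]

247 = 7·33 + 16
33 = 2·16 + 1
16 = 16·1 + 0  (stop)
So 247/33 = [7; 2, 16].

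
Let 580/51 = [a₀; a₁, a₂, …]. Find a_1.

2

580 = 11·51 + 19   →  a_0 = 11
51 = 2·19 + 13   →  a_1 = 2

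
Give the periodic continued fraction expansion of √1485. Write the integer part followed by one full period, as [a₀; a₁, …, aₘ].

[38; 1, 1, 6, 1, 1, 76]

a₀ = ⌊√1485⌋ = 38.
With m₀=0, d₀=1 and mₖ₊₁ = dₖaₖ − mₖ, dₖ₊₁ = (n − mₖ₊₁²)/dₖ, aₖ₊₁ = ⌊(a₀+mₖ₊₁)/dₖ₊₁⌋:
  k=1: m=38, d=41, a=1
  k=2: m=3, d=36, a=1
  k=3: m=33, d=11, a=6
  k=4: m=33, d=36, a=1
  k=5: m=3, d=41, a=1
  k=6: m=38, d=1, a=76
d=1 and a=2a₀=76 at k=6, so the next step gives (m, d) = (38, 41) again — its k=1 value — and the period has length 6.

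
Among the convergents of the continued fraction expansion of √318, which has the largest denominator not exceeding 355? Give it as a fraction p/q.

√318 = [17; 1, 4, 1, 34, …] (period length 4).
Convergents:
  p_0/q_0 = 17/1
  p_1/q_1 = 18/1
  p_2/q_2 = 89/5
  p_3/q_3 = 107/6
  p_4/q_4 = 3727/209
  p_5/q_5 = 3834/215
  p_6/q_6 = 19063/1069
q_5 = 215 ≤ 355 < 1069 = q_6, so the answer is 3834/215.

3834/215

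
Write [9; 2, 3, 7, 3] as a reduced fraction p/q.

1509/160

Fold from the inside: start with 3/1.
  7 + 1/3 = 22/3
  3 + 3/22 = 69/22
  2 + 22/69 = 160/69
  9 + 69/160 = 1509/160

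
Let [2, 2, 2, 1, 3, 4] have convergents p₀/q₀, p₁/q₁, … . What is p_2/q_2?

12/5

Using pₖ = aₖpₖ₋₁ + pₖ₋₂, qₖ = aₖqₖ₋₁ + qₖ₋₂ (with p₋₁=1, p₋₂=0, q₋₁=0, q₋₂=1):
  k=0: a=2, p=2, q=1
  k=1: a=2, p=5, q=2
  k=2: a=2, p=12, q=5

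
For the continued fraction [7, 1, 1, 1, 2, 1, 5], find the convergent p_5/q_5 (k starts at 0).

Using pₖ = aₖpₖ₋₁ + pₖ₋₂, qₖ = aₖqₖ₋₁ + qₖ₋₂ (with p₋₁=1, p₋₂=0, q₋₁=0, q₋₂=1):
  k=0: a=7, p=7, q=1
  k=1: a=1, p=8, q=1
  k=2: a=1, p=15, q=2
  k=3: a=1, p=23, q=3
  k=4: a=2, p=61, q=8
  k=5: a=1, p=84, q=11

84/11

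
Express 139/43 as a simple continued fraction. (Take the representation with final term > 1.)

139 = 3×43 + 10
43 = 4×10 + 3
10 = 3×3 + 1
3 = 3×1 + 0  (stop)
So 139/43 = [3; 4, 3, 3].

[3; 4, 3, 3]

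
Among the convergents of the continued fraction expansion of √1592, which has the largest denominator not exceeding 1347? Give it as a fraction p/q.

31880/799

√1592 = [39; 1, 8, 1, 78, …] (period length 4).
Convergents:
  p_0/q_0 = 39/1
  p_1/q_1 = 40/1
  p_2/q_2 = 359/9
  p_3/q_3 = 399/10
  p_4/q_4 = 31481/789
  p_5/q_5 = 31880/799
  p_6/q_6 = 286521/7181
q_5 = 799 ≤ 1347 < 7181 = q_6, so the answer is 31880/799.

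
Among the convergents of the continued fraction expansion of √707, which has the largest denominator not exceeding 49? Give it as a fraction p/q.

1037/39

√707 = [26; 1, 1, 2, 3, 2, 1, 1, 52, …] (period length 8).
Convergents:
  p_0/q_0 = 26/1
  p_1/q_1 = 27/1
  p_2/q_2 = 53/2
  p_3/q_3 = 133/5
  p_4/q_4 = 452/17
  p_5/q_5 = 1037/39
  p_6/q_6 = 1489/56
q_5 = 39 ≤ 49 < 56 = q_6, so the answer is 1037/39.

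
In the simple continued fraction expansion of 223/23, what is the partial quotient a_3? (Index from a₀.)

223 = 9·23 + 16   →  a_0 = 9
23 = 1·16 + 7   →  a_1 = 1
16 = 2·7 + 2   →  a_2 = 2
7 = 3·2 + 1   →  a_3 = 3

3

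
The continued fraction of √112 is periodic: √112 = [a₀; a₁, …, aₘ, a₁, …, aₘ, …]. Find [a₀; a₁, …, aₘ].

a₀ = ⌊√112⌋ = 10.
With m₀=0, d₀=1 and mₖ₊₁ = dₖaₖ − mₖ, dₖ₊₁ = (n − mₖ₊₁²)/dₖ, aₖ₊₁ = ⌊(a₀+mₖ₊₁)/dₖ₊₁⌋:
  k=1: m=10, d=12, a=1
  k=2: m=2, d=9, a=1
  k=3: m=7, d=7, a=2
  k=4: m=7, d=9, a=1
  k=5: m=2, d=12, a=1
  k=6: m=10, d=1, a=20
d=1 and a=2a₀=20 at k=6, so the next step gives (m, d) = (10, 12) again — its k=1 value — and the period has length 6.

[10; 1, 1, 2, 1, 1, 20]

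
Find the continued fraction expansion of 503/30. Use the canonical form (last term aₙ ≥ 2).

503 = 16·30 + 23
30 = 1·23 + 7
23 = 3·7 + 2
7 = 3·2 + 1
2 = 2·1 + 0  (stop)
So 503/30 = [16; 1, 3, 3, 2].

[16; 1, 3, 3, 2]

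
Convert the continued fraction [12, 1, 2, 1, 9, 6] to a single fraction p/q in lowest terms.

3033/238

Using pₖ = aₖpₖ₋₁ + pₖ₋₂ and qₖ = aₖqₖ₋₁ + qₖ₋₂:
  k=0: a=12, p=12, q=1
  k=1: a=1, p=13, q=1
  k=2: a=2, p=38, q=3
  k=3: a=1, p=51, q=4
  k=4: a=9, p=497, q=39
  k=5: a=6, p=3033, q=238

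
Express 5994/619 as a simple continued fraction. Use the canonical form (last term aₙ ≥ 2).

5994 = 9*619 + 423
619 = 1*423 + 196
423 = 2*196 + 31
196 = 6*31 + 10
31 = 3*10 + 1
10 = 10*1 + 0  (stop)
So 5994/619 = [9; 1, 2, 6, 3, 10].

[9; 1, 2, 6, 3, 10]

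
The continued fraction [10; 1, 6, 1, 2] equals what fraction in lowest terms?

250/23

Fold from the inside: start with 2/1.
  1 + 1/2 = 3/2
  6 + 2/3 = 20/3
  1 + 3/20 = 23/20
  10 + 20/23 = 250/23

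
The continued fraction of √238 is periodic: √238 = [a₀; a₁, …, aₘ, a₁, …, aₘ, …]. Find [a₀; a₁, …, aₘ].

a₀ = ⌊√238⌋ = 15.
With m₀=0, d₀=1 and mₖ₊₁ = dₖaₖ − mₖ, dₖ₊₁ = (n − mₖ₊₁²)/dₖ, aₖ₊₁ = ⌊(a₀+mₖ₊₁)/dₖ₊₁⌋:
  k=1: m=15, d=13, a=2
  k=2: m=11, d=9, a=2
  k=3: m=7, d=21, a=1
  k=4: m=14, d=2, a=14
  k=5: m=14, d=21, a=1
  k=6: m=7, d=9, a=2
  k=7: m=11, d=13, a=2
  k=8: m=15, d=1, a=30
d=1 and a=2a₀=30 at k=8, so the next step gives (m, d) = (15, 13) again — its k=1 value — and the period has length 8.

[15; 2, 2, 1, 14, 1, 2, 2, 30]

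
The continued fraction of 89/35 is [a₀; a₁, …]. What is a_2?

89 = 2·35 + 19   →  a_0 = 2
35 = 1·19 + 16   →  a_1 = 1
19 = 1·16 + 3   →  a_2 = 1

1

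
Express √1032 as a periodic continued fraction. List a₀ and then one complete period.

a₀ = ⌊√1032⌋ = 32.
With m₀=0, d₀=1 and mₖ₊₁ = dₖaₖ − mₖ, dₖ₊₁ = (n − mₖ₊₁²)/dₖ, aₖ₊₁ = ⌊(a₀+mₖ₊₁)/dₖ₊₁⌋:
  k=1: m=32, d=8, a=8
  k=2: m=32, d=1, a=64
d=1 and a=2a₀=64 at k=2, so the next step gives (m, d) = (32, 8) again — its k=1 value — and the period has length 2.

[32; 8, 64]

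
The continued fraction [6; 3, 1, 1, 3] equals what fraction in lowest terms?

157/25

Using pₖ = aₖpₖ₋₁ + pₖ₋₂ and qₖ = aₖqₖ₋₁ + qₖ₋₂:
  k=0: a=6, p=6, q=1
  k=1: a=3, p=19, q=3
  k=2: a=1, p=25, q=4
  k=3: a=1, p=44, q=7
  k=4: a=3, p=157, q=25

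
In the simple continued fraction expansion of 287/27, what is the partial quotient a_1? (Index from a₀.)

1

287 = 10·27 + 17   →  a_0 = 10
27 = 1·17 + 10   →  a_1 = 1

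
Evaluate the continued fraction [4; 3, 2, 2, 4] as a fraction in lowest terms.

322/75

Fold from the inside: start with 4/1.
  2 + 1/4 = 9/4
  2 + 4/9 = 22/9
  3 + 9/22 = 75/22
  4 + 22/75 = 322/75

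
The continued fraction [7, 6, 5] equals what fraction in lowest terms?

Fold from the inside: start with 5/1.
  6 + 1/5 = 31/5
  7 + 5/31 = 222/31

222/31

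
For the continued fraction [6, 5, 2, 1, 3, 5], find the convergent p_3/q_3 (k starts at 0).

Using pₖ = aₖpₖ₋₁ + pₖ₋₂, qₖ = aₖqₖ₋₁ + qₖ₋₂ (with p₋₁=1, p₋₂=0, q₋₁=0, q₋₂=1):
  k=0: a=6, p=6, q=1
  k=1: a=5, p=31, q=5
  k=2: a=2, p=68, q=11
  k=3: a=1, p=99, q=16

99/16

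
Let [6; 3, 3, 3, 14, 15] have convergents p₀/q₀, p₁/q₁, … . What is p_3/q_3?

Using pₖ = aₖpₖ₋₁ + pₖ₋₂, qₖ = aₖqₖ₋₁ + qₖ₋₂ (with p₋₁=1, p₋₂=0, q₋₁=0, q₋₂=1):
  k=0: a=6, p=6, q=1
  k=1: a=3, p=19, q=3
  k=2: a=3, p=63, q=10
  k=3: a=3, p=208, q=33

208/33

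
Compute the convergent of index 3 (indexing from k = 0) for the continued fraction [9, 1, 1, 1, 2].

Using pₖ = aₖpₖ₋₁ + pₖ₋₂, qₖ = aₖqₖ₋₁ + qₖ₋₂ (with p₋₁=1, p₋₂=0, q₋₁=0, q₋₂=1):
  k=0: a=9, p=9, q=1
  k=1: a=1, p=10, q=1
  k=2: a=1, p=19, q=2
  k=3: a=1, p=29, q=3

29/3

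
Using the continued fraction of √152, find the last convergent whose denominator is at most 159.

√152 = [12; 3, 24, …] (period length 2).
Convergents:
  p_0/q_0 = 12/1
  p_1/q_1 = 37/3
  p_2/q_2 = 900/73
  p_3/q_3 = 2737/222
q_2 = 73 ≤ 159 < 222 = q_3, so the answer is 900/73.

900/73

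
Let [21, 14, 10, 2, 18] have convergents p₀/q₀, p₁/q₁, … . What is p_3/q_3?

6237/296

Using pₖ = aₖpₖ₋₁ + pₖ₋₂, qₖ = aₖqₖ₋₁ + qₖ₋₂ (with p₋₁=1, p₋₂=0, q₋₁=0, q₋₂=1):
  k=0: a=21, p=21, q=1
  k=1: a=14, p=295, q=14
  k=2: a=10, p=2971, q=141
  k=3: a=2, p=6237, q=296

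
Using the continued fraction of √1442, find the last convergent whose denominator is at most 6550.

√1442 = [37; 1, 36, 1, 74, …] (period length 4).
Convergents:
  p_0/q_0 = 37/1
  p_1/q_1 = 38/1
  p_2/q_2 = 1405/37
  p_3/q_3 = 1443/38
  p_4/q_4 = 108187/2849
  p_5/q_5 = 109630/2887
  p_6/q_6 = 4054867/106781
q_5 = 2887 ≤ 6550 < 106781 = q_6, so the answer is 109630/2887.

109630/2887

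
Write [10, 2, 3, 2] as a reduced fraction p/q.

Using pₖ = aₖpₖ₋₁ + pₖ₋₂ and qₖ = aₖqₖ₋₁ + qₖ₋₂:
  k=0: a=10, p=10, q=1
  k=1: a=2, p=21, q=2
  k=2: a=3, p=73, q=7
  k=3: a=2, p=167, q=16

167/16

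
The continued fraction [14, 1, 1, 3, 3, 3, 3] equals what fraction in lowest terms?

3656/251

Fold from the inside: start with 3/1.
  3 + 1/3 = 10/3
  3 + 3/10 = 33/10
  3 + 10/33 = 109/33
  1 + 33/109 = 142/109
  1 + 109/142 = 251/142
  14 + 142/251 = 3656/251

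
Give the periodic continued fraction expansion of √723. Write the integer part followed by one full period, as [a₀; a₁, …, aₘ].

a₀ = ⌊√723⌋ = 26.

[26; 1, 7, 1, 52]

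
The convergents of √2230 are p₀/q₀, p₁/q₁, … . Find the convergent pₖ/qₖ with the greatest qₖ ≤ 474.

16103/341

√2230 = [47; 4, 2, 18, 2, 4, 94, …] (period length 6).
Convergents:
  p_0/q_0 = 47/1
  p_1/q_1 = 189/4
  p_2/q_2 = 425/9
  p_3/q_3 = 7839/166
  p_4/q_4 = 16103/341
  p_5/q_5 = 72251/1530
q_4 = 341 ≤ 474 < 1530 = q_5, so the answer is 16103/341.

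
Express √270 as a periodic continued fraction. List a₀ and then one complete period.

a₀ = ⌊√270⌋ = 16.
With m₀=0, d₀=1 and mₖ₊₁ = dₖaₖ − mₖ, dₖ₊₁ = (n − mₖ₊₁²)/dₖ, aₖ₊₁ = ⌊(a₀+mₖ₊₁)/dₖ₊₁⌋:
  k=1: m=16, d=14, a=2
  k=2: m=12, d=9, a=3
  k=3: m=15, d=5, a=6
  k=4: m=15, d=9, a=3
  k=5: m=12, d=14, a=2
  k=6: m=16, d=1, a=32
d=1 and a=2a₀=32 at k=6, so the next step gives (m, d) = (16, 14) again — its k=1 value — and the period has length 6.

[16; 2, 3, 6, 3, 2, 32]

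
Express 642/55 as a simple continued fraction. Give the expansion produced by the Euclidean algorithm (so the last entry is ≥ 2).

642 = 11×55 + 37
55 = 1×37 + 18
37 = 2×18 + 1
18 = 18×1 + 0  (stop)
So 642/55 = [11; 1, 2, 18].

[11; 1, 2, 18]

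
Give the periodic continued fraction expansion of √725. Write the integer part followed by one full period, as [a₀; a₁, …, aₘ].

[26; 1, 12, 2, 12, 1, 52]

a₀ = ⌊√725⌋ = 26.
With m₀=0, d₀=1 and mₖ₊₁ = dₖaₖ − mₖ, dₖ₊₁ = (n − mₖ₊₁²)/dₖ, aₖ₊₁ = ⌊(a₀+mₖ₊₁)/dₖ₊₁⌋:
  k=1: m=26, d=49, a=1
  k=2: m=23, d=4, a=12
  k=3: m=25, d=25, a=2
  k=4: m=25, d=4, a=12
  k=5: m=23, d=49, a=1
  k=6: m=26, d=1, a=52
d=1 and a=2a₀=52 at k=6, so the next step gives (m, d) = (26, 49) again — its k=1 value — and the period has length 6.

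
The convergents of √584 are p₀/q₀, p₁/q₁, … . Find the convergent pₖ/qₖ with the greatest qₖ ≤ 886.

√584 = [24; 6, 48, …] (period length 2).
Convergents:
  p_0/q_0 = 24/1
  p_1/q_1 = 145/6
  p_2/q_2 = 6984/289
  p_3/q_3 = 42049/1740
q_2 = 289 ≤ 886 < 1740 = q_3, so the answer is 6984/289.

6984/289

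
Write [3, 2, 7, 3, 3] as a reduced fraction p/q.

541/156

Fold from the inside: start with 3/1.
  3 + 1/3 = 10/3
  7 + 3/10 = 73/10
  2 + 10/73 = 156/73
  3 + 73/156 = 541/156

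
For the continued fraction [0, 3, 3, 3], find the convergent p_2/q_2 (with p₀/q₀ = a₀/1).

3/10

Using pₖ = aₖpₖ₋₁ + pₖ₋₂, qₖ = aₖqₖ₋₁ + qₖ₋₂ (with p₋₁=1, p₋₂=0, q₋₁=0, q₋₂=1):
  k=0: a=0, p=0, q=1
  k=1: a=3, p=1, q=3
  k=2: a=3, p=3, q=10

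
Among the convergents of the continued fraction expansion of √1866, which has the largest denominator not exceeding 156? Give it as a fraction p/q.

3067/71

√1866 = [43; 5, 14, 5, 86, …] (period length 4).
Convergents:
  p_0/q_0 = 43/1
  p_1/q_1 = 216/5
  p_2/q_2 = 3067/71
  p_3/q_3 = 15551/360
q_2 = 71 ≤ 156 < 360 = q_3, so the answer is 3067/71.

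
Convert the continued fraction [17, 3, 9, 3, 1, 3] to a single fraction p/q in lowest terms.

7483/432

Using pₖ = aₖpₖ₋₁ + pₖ₋₂ and qₖ = aₖqₖ₋₁ + qₖ₋₂:
  k=0: a=17, p=17, q=1
  k=1: a=3, p=52, q=3
  k=2: a=9, p=485, q=28
  k=3: a=3, p=1507, q=87
  k=4: a=1, p=1992, q=115
  k=5: a=3, p=7483, q=432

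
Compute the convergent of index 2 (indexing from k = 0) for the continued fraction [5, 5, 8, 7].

213/41

Using pₖ = aₖpₖ₋₁ + pₖ₋₂, qₖ = aₖqₖ₋₁ + qₖ₋₂ (with p₋₁=1, p₋₂=0, q₋₁=0, q₋₂=1):
  k=0: a=5, p=5, q=1
  k=1: a=5, p=26, q=5
  k=2: a=8, p=213, q=41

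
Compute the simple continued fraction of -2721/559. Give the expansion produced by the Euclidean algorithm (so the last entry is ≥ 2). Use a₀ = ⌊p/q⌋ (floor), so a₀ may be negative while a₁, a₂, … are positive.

-2721 = -5*559 + 74
559 = 7*74 + 41
74 = 1*41 + 33
41 = 1*33 + 8
33 = 4*8 + 1
8 = 8*1 + 0  (stop)
So -2721/559 = [-5; 7, 1, 1, 4, 8].

[-5; 7, 1, 1, 4, 8]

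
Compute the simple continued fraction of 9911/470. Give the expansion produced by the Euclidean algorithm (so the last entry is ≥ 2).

[21; 11, 2, 6, 3]

9911 = 21*470 + 41
470 = 11*41 + 19
41 = 2*19 + 3
19 = 6*3 + 1
3 = 3*1 + 0  (stop)
So 9911/470 = [21; 11, 2, 6, 3].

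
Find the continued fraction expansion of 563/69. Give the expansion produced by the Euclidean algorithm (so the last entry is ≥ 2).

563 = 8×69 + 11
69 = 6×11 + 3
11 = 3×3 + 2
3 = 1×2 + 1
2 = 2×1 + 0  (stop)
So 563/69 = [8; 6, 3, 1, 2].

[8; 6, 3, 1, 2]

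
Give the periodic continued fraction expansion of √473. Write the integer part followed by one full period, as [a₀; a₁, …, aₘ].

a₀ = ⌊√473⌋ = 21.
With m₀=0, d₀=1 and mₖ₊₁ = dₖaₖ − mₖ, dₖ₊₁ = (n − mₖ₊₁²)/dₖ, aₖ₊₁ = ⌊(a₀+mₖ₊₁)/dₖ₊₁⌋:
  k=1: m=21, d=32, a=1
  k=2: m=11, d=11, a=2
  k=3: m=11, d=32, a=1
  k=4: m=21, d=1, a=42
d=1 and a=2a₀=42 at k=4, so the next step gives (m, d) = (21, 32) again — its k=1 value — and the period has length 4.

[21; 1, 2, 1, 42]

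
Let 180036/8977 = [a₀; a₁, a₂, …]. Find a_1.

180036 = 20·8977 + 496   →  a_0 = 20
8977 = 18·496 + 49   →  a_1 = 18

18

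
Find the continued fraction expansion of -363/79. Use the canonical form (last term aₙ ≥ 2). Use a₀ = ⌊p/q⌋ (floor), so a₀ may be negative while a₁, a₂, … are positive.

-363 = -5*79 + 32
79 = 2*32 + 15
32 = 2*15 + 2
15 = 7*2 + 1
2 = 2*1 + 0  (stop)
So -363/79 = [-5; 2, 2, 7, 2].

[-5; 2, 2, 7, 2]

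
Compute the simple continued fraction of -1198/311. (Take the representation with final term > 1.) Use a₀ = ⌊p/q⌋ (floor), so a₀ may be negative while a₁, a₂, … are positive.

-1198 = -4*311 + 46
311 = 6*46 + 35
46 = 1*35 + 11
35 = 3*11 + 2
11 = 5*2 + 1
2 = 2*1 + 0  (stop)
So -1198/311 = [-4; 6, 1, 3, 5, 2].

[-4; 6, 1, 3, 5, 2]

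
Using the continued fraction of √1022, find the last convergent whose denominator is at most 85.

√1022 = [31; 1, 30, 1, 62, …] (period length 4).
Convergents:
  p_0/q_0 = 31/1
  p_1/q_1 = 32/1
  p_2/q_2 = 991/31
  p_3/q_3 = 1023/32
  p_4/q_4 = 64417/2015
q_3 = 32 ≤ 85 < 2015 = q_4, so the answer is 1023/32.

1023/32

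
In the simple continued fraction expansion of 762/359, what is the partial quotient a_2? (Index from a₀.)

762 = 2·359 + 44   →  a_0 = 2
359 = 8·44 + 7   →  a_1 = 8
44 = 6·7 + 2   →  a_2 = 6

6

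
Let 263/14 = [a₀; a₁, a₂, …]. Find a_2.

263 = 18·14 + 11   →  a_0 = 18
14 = 1·11 + 3   →  a_1 = 1
11 = 3·3 + 2   →  a_2 = 3

3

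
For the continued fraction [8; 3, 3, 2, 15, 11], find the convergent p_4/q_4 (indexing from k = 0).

2948/355

Using pₖ = aₖpₖ₋₁ + pₖ₋₂, qₖ = aₖqₖ₋₁ + qₖ₋₂ (with p₋₁=1, p₋₂=0, q₋₁=0, q₋₂=1):
  k=0: a=8, p=8, q=1
  k=1: a=3, p=25, q=3
  k=2: a=3, p=83, q=10
  k=3: a=2, p=191, q=23
  k=4: a=15, p=2948, q=355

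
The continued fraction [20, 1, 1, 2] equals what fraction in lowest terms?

Fold from the inside: start with 2/1.
  1 + 1/2 = 3/2
  1 + 2/3 = 5/3
  20 + 3/5 = 103/5

103/5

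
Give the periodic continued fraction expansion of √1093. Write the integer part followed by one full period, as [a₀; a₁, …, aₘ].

a₀ = ⌊√1093⌋ = 33.
With m₀=0, d₀=1 and mₖ₊₁ = dₖaₖ − mₖ, dₖ₊₁ = (n − mₖ₊₁²)/dₖ, aₖ₊₁ = ⌊(a₀+mₖ₊₁)/dₖ₊₁⌋:
  k=1: m=33, d=4, a=16
  k=2: m=31, d=33, a=1
  k=3: m=2, d=33, a=1
  k=4: m=31, d=4, a=16
  k=5: m=33, d=1, a=66
d=1 and a=2a₀=66 at k=5, so the next step gives (m, d) = (33, 4) again — its k=1 value — and the period has length 5.

[33; 16, 1, 1, 16, 66]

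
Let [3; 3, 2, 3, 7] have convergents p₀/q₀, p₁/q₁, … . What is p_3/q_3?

79/24

Using pₖ = aₖpₖ₋₁ + pₖ₋₂, qₖ = aₖqₖ₋₁ + qₖ₋₂ (with p₋₁=1, p₋₂=0, q₋₁=0, q₋₂=1):
  k=0: a=3, p=3, q=1
  k=1: a=3, p=10, q=3
  k=2: a=2, p=23, q=7
  k=3: a=3, p=79, q=24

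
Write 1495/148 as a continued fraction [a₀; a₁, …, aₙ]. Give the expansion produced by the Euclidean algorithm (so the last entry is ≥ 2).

1495 = 10*148 + 15
148 = 9*15 + 13
15 = 1*13 + 2
13 = 6*2 + 1
2 = 2*1 + 0  (stop)
So 1495/148 = [10; 9, 1, 6, 2].

[10; 9, 1, 6, 2]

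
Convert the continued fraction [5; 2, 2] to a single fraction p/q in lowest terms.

Using pₖ = aₖpₖ₋₁ + pₖ₋₂ and qₖ = aₖqₖ₋₁ + qₖ₋₂:
  k=0: a=5, p=5, q=1
  k=1: a=2, p=11, q=2
  k=2: a=2, p=27, q=5

27/5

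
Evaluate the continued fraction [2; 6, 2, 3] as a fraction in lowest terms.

97/45

Using pₖ = aₖpₖ₋₁ + pₖ₋₂ and qₖ = aₖqₖ₋₁ + qₖ₋₂:
  k=0: a=2, p=2, q=1
  k=1: a=6, p=13, q=6
  k=2: a=2, p=28, q=13
  k=3: a=3, p=97, q=45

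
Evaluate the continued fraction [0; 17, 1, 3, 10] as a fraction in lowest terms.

Fold from the inside: start with 10/1.
  3 + 1/10 = 31/10
  1 + 10/31 = 41/31
  17 + 31/41 = 728/41
  0 + 41/728 = 41/728

41/728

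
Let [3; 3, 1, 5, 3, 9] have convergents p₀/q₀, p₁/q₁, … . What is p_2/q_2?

13/4

Using pₖ = aₖpₖ₋₁ + pₖ₋₂, qₖ = aₖqₖ₋₁ + qₖ₋₂ (with p₋₁=1, p₋₂=0, q₋₁=0, q₋₂=1):
  k=0: a=3, p=3, q=1
  k=1: a=3, p=10, q=3
  k=2: a=1, p=13, q=4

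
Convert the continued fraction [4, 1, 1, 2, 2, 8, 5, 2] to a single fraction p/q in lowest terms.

Using pₖ = aₖpₖ₋₁ + pₖ₋₂ and qₖ = aₖqₖ₋₁ + qₖ₋₂:
  k=0: a=4, p=4, q=1
  k=1: a=1, p=5, q=1
  k=2: a=1, p=9, q=2
  k=3: a=2, p=23, q=5
  k=4: a=2, p=55, q=12
  k=5: a=8, p=463, q=101
  k=6: a=5, p=2370, q=517
  k=7: a=2, p=5203, q=1135

5203/1135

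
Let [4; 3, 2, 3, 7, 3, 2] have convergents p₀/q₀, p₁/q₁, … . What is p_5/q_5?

2356/549

Using pₖ = aₖpₖ₋₁ + pₖ₋₂, qₖ = aₖqₖ₋₁ + qₖ₋₂ (with p₋₁=1, p₋₂=0, q₋₁=0, q₋₂=1):
  k=0: a=4, p=4, q=1
  k=1: a=3, p=13, q=3
  k=2: a=2, p=30, q=7
  k=3: a=3, p=103, q=24
  k=4: a=7, p=751, q=175
  k=5: a=3, p=2356, q=549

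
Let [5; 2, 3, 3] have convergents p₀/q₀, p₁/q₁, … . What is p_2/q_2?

Using pₖ = aₖpₖ₋₁ + pₖ₋₂, qₖ = aₖqₖ₋₁ + qₖ₋₂ (with p₋₁=1, p₋₂=0, q₋₁=0, q₋₂=1):
  k=0: a=5, p=5, q=1
  k=1: a=2, p=11, q=2
  k=2: a=3, p=38, q=7

38/7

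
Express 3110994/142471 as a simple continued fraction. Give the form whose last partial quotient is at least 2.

3110994 = 21×142471 + 119103
142471 = 1×119103 + 23368
119103 = 5×23368 + 2263
23368 = 10×2263 + 738
2263 = 3×738 + 49
738 = 15×49 + 3
49 = 16×3 + 1
3 = 3×1 + 0  (stop)
So 3110994/142471 = [21; 1, 5, 10, 3, 15, 16, 3].

[21; 1, 5, 10, 3, 15, 16, 3]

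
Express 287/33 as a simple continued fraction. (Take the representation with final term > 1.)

[8; 1, 2, 3, 3]

287 = 8·33 + 23
33 = 1·23 + 10
23 = 2·10 + 3
10 = 3·3 + 1
3 = 3·1 + 0  (stop)
So 287/33 = [8; 1, 2, 3, 3].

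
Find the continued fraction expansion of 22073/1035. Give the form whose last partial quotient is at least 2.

[21; 3, 16, 10, 2]

22073 = 21×1035 + 338
1035 = 3×338 + 21
338 = 16×21 + 2
21 = 10×2 + 1
2 = 2×1 + 0  (stop)
So 22073/1035 = [21; 3, 16, 10, 2].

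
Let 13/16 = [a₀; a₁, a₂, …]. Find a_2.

4

13 = 0·16 + 13   →  a_0 = 0
16 = 1·13 + 3   →  a_1 = 1
13 = 4·3 + 1   →  a_2 = 4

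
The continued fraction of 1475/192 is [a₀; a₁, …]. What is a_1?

1

1475 = 7·192 + 131   →  a_0 = 7
192 = 1·131 + 61   →  a_1 = 1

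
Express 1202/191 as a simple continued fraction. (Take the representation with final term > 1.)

1202 = 6×191 + 56
191 = 3×56 + 23
56 = 2×23 + 10
23 = 2×10 + 3
10 = 3×3 + 1
3 = 3×1 + 0  (stop)
So 1202/191 = [6; 3, 2, 2, 3, 3].

[6; 3, 2, 2, 3, 3]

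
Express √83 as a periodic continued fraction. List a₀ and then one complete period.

a₀ = ⌊√83⌋ = 9.
With m₀=0, d₀=1 and mₖ₊₁ = dₖaₖ − mₖ, dₖ₊₁ = (n − mₖ₊₁²)/dₖ, aₖ₊₁ = ⌊(a₀+mₖ₊₁)/dₖ₊₁⌋:
  k=1: m=9, d=2, a=9
  k=2: m=9, d=1, a=18
d=1 and a=2a₀=18 at k=2, so the next step gives (m, d) = (9, 2) again — its k=1 value — and the period has length 2.

[9; 9, 18]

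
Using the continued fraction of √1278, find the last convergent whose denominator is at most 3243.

√1278 = [35; 1, 2, 1, 70, …] (period length 4).
Convergents:
  p_0/q_0 = 35/1
  p_1/q_1 = 36/1
  p_2/q_2 = 107/3
  p_3/q_3 = 143/4
  p_4/q_4 = 10117/283
  p_5/q_5 = 10260/287
  p_6/q_6 = 30637/857
  p_7/q_7 = 40897/1144
  p_8/q_8 = 2893427/80937
q_7 = 1144 ≤ 3243 < 80937 = q_8, so the answer is 40897/1144.

40897/1144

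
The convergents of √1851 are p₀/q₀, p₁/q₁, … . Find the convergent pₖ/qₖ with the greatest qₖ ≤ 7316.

159143/3699

√1851 = [43; 43, 86, …] (period length 2).
Convergents:
  p_0/q_0 = 43/1
  p_1/q_1 = 1850/43
  p_2/q_2 = 159143/3699
  p_3/q_3 = 6844999/159100
q_2 = 3699 ≤ 7316 < 159100 = q_3, so the answer is 159143/3699.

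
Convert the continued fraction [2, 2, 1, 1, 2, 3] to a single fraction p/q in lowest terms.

Using pₖ = aₖpₖ₋₁ + pₖ₋₂ and qₖ = aₖqₖ₋₁ + qₖ₋₂:
  k=0: a=2, p=2, q=1
  k=1: a=2, p=5, q=2
  k=2: a=1, p=7, q=3
  k=3: a=1, p=12, q=5
  k=4: a=2, p=31, q=13
  k=5: a=3, p=105, q=44

105/44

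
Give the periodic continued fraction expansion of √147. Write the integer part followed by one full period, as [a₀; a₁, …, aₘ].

[12; 8, 24]

a₀ = ⌊√147⌋ = 12.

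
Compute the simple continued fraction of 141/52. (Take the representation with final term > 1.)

[2; 1, 2, 2, 7]

141 = 2·52 + 37
52 = 1·37 + 15
37 = 2·15 + 7
15 = 2·7 + 1
7 = 7·1 + 0  (stop)
So 141/52 = [2; 1, 2, 2, 7].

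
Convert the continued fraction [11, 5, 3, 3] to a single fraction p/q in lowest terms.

Using pₖ = aₖpₖ₋₁ + pₖ₋₂ and qₖ = aₖqₖ₋₁ + qₖ₋₂:
  k=0: a=11, p=11, q=1
  k=1: a=5, p=56, q=5
  k=2: a=3, p=179, q=16
  k=3: a=3, p=593, q=53

593/53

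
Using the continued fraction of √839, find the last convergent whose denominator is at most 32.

840/29

√839 = [28; 1, 27, 1, 56, …] (period length 4).
Convergents:
  p_0/q_0 = 28/1
  p_1/q_1 = 29/1
  p_2/q_2 = 811/28
  p_3/q_3 = 840/29
  p_4/q_4 = 47851/1652
q_3 = 29 ≤ 32 < 1652 = q_4, so the answer is 840/29.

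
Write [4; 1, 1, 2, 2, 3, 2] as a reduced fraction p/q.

431/94

Using pₖ = aₖpₖ₋₁ + pₖ₋₂ and qₖ = aₖqₖ₋₁ + qₖ₋₂:
  k=0: a=4, p=4, q=1
  k=1: a=1, p=5, q=1
  k=2: a=1, p=9, q=2
  k=3: a=2, p=23, q=5
  k=4: a=2, p=55, q=12
  k=5: a=3, p=188, q=41
  k=6: a=2, p=431, q=94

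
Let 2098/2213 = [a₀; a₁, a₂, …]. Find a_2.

18

2098 = 0·2213 + 2098   →  a_0 = 0
2213 = 1·2098 + 115   →  a_1 = 1
2098 = 18·115 + 28   →  a_2 = 18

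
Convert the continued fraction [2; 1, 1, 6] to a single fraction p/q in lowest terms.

33/13

Fold from the inside: start with 6/1.
  1 + 1/6 = 7/6
  1 + 6/7 = 13/7
  2 + 7/13 = 33/13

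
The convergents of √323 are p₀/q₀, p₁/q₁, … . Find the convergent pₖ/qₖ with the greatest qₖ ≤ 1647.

23274/1295

√323 = [17; 1, 34, …] (period length 2).
Convergents:
  p_0/q_0 = 17/1
  p_1/q_1 = 18/1
  p_2/q_2 = 629/35
  p_3/q_3 = 647/36
  p_4/q_4 = 22627/1259
  p_5/q_5 = 23274/1295
  p_6/q_6 = 813943/45289
q_5 = 1295 ≤ 1647 < 45289 = q_6, so the answer is 23274/1295.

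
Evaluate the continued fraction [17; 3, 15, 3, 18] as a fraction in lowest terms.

Using pₖ = aₖpₖ₋₁ + pₖ₋₂ and qₖ = aₖqₖ₋₁ + qₖ₋₂:
  k=0: a=17, p=17, q=1
  k=1: a=3, p=52, q=3
  k=2: a=15, p=797, q=46
  k=3: a=3, p=2443, q=141
  k=4: a=18, p=44771, q=2584

44771/2584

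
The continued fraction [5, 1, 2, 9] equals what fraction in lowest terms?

Using pₖ = aₖpₖ₋₁ + pₖ₋₂ and qₖ = aₖqₖ₋₁ + qₖ₋₂:
  k=0: a=5, p=5, q=1
  k=1: a=1, p=6, q=1
  k=2: a=2, p=17, q=3
  k=3: a=9, p=159, q=28

159/28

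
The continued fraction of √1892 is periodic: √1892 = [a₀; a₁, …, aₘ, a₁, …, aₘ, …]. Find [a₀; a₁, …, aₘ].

[43; 2, 86]

a₀ = ⌊√1892⌋ = 43.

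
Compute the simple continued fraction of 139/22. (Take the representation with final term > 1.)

139 = 6·22 + 7
22 = 3·7 + 1
7 = 7·1 + 0  (stop)
So 139/22 = [6; 3, 7].

[6; 3, 7]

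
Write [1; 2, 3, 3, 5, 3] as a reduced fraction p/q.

558/389

Using pₖ = aₖpₖ₋₁ + pₖ₋₂ and qₖ = aₖqₖ₋₁ + qₖ₋₂:
  k=0: a=1, p=1, q=1
  k=1: a=2, p=3, q=2
  k=2: a=3, p=10, q=7
  k=3: a=3, p=33, q=23
  k=4: a=5, p=175, q=122
  k=5: a=3, p=558, q=389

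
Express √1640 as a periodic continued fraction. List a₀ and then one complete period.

[40; 2, 80]

a₀ = ⌊√1640⌋ = 40.
With m₀=0, d₀=1 and mₖ₊₁ = dₖaₖ − mₖ, dₖ₊₁ = (n − mₖ₊₁²)/dₖ, aₖ₊₁ = ⌊(a₀+mₖ₊₁)/dₖ₊₁⌋:
  k=1: m=40, d=40, a=2
  k=2: m=40, d=1, a=80
d=1 and a=2a₀=80 at k=2, so the next step gives (m, d) = (40, 40) again — its k=1 value — and the period has length 2.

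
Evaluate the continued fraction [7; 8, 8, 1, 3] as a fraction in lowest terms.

2023/284

Using pₖ = aₖpₖ₋₁ + pₖ₋₂ and qₖ = aₖqₖ₋₁ + qₖ₋₂:
  k=0: a=7, p=7, q=1
  k=1: a=8, p=57, q=8
  k=2: a=8, p=463, q=65
  k=3: a=1, p=520, q=73
  k=4: a=3, p=2023, q=284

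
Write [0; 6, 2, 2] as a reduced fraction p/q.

5/32

Fold from the inside: start with 2/1.
  2 + 1/2 = 5/2
  6 + 2/5 = 32/5
  0 + 5/32 = 5/32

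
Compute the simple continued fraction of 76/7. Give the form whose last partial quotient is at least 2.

76 = 10*7 + 6
7 = 1*6 + 1
6 = 6*1 + 0  (stop)
So 76/7 = [10; 1, 6].

[10; 1, 6]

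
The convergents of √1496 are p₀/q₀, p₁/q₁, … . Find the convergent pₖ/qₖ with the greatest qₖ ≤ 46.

1083/28

√1496 = [38; 1, 2, 9, 2, 1, 76, …] (period length 6).
Convergents:
  p_0/q_0 = 38/1
  p_1/q_1 = 39/1
  p_2/q_2 = 116/3
  p_3/q_3 = 1083/28
  p_4/q_4 = 2282/59
q_3 = 28 ≤ 46 < 59 = q_4, so the answer is 1083/28.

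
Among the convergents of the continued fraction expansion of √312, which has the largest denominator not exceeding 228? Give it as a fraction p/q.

√312 = [17; 1, 1, 1, 34, …] (period length 4).
Convergents:
  p_0/q_0 = 17/1
  p_1/q_1 = 18/1
  p_2/q_2 = 35/2
  p_3/q_3 = 53/3
  p_4/q_4 = 1837/104
  p_5/q_5 = 1890/107
  p_6/q_6 = 3727/211
  p_7/q_7 = 5617/318
q_6 = 211 ≤ 228 < 318 = q_7, so the answer is 3727/211.

3727/211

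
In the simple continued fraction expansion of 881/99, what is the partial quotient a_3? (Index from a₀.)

881 = 8·99 + 89   →  a_0 = 8
99 = 1·89 + 10   →  a_1 = 1
89 = 8·10 + 9   →  a_2 = 8
10 = 1·9 + 1   →  a_3 = 1

1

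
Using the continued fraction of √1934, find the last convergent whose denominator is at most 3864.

168301/3827

√1934 = [43; 1, 42, 1, 86, …] (period length 4).
Convergents:
  p_0/q_0 = 43/1
  p_1/q_1 = 44/1
  p_2/q_2 = 1891/43
  p_3/q_3 = 1935/44
  p_4/q_4 = 168301/3827
  p_5/q_5 = 170236/3871
q_4 = 3827 ≤ 3864 < 3871 = q_5, so the answer is 168301/3827.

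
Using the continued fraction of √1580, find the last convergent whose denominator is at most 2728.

√1580 = [39; 1, 2, 1, 78, …] (period length 4).
Convergents:
  p_0/q_0 = 39/1
  p_1/q_1 = 40/1
  p_2/q_2 = 119/3
  p_3/q_3 = 159/4
  p_4/q_4 = 12521/315
  p_5/q_5 = 12680/319
  p_6/q_6 = 37881/953
  p_7/q_7 = 50561/1272
  p_8/q_8 = 3981639/100169
q_7 = 1272 ≤ 2728 < 100169 = q_8, so the answer is 50561/1272.

50561/1272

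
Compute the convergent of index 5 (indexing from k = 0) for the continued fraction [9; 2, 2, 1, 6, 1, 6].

Using pₖ = aₖpₖ₋₁ + pₖ₋₂, qₖ = aₖqₖ₋₁ + qₖ₋₂ (with p₋₁=1, p₋₂=0, q₋₁=0, q₋₂=1):
  k=0: a=9, p=9, q=1
  k=1: a=2, p=19, q=2
  k=2: a=2, p=47, q=5
  k=3: a=1, p=66, q=7
  k=4: a=6, p=443, q=47
  k=5: a=1, p=509, q=54

509/54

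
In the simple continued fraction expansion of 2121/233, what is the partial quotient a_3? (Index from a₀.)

2

2121 = 9·233 + 24   →  a_0 = 9
233 = 9·24 + 17   →  a_1 = 9
24 = 1·17 + 7   →  a_2 = 1
17 = 2·7 + 3   →  a_3 = 2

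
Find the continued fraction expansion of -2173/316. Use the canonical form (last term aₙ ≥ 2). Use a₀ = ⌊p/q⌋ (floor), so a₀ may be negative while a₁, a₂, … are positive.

-2173 = -7*316 + 39
316 = 8*39 + 4
39 = 9*4 + 3
4 = 1*3 + 1
3 = 3*1 + 0  (stop)
So -2173/316 = [-7; 8, 9, 1, 3].

[-7; 8, 9, 1, 3]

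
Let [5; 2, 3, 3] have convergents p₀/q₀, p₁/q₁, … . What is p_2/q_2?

38/7

Using pₖ = aₖpₖ₋₁ + pₖ₋₂, qₖ = aₖqₖ₋₁ + qₖ₋₂ (with p₋₁=1, p₋₂=0, q₋₁=0, q₋₂=1):
  k=0: a=5, p=5, q=1
  k=1: a=2, p=11, q=2
  k=2: a=3, p=38, q=7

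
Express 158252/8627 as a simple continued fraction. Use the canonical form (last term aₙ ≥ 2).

158252 = 18·8627 + 2966
8627 = 2·2966 + 2695
2966 = 1·2695 + 271
2695 = 9·271 + 256
271 = 1·256 + 15
256 = 17·15 + 1
15 = 15·1 + 0  (stop)
So 158252/8627 = [18; 2, 1, 9, 1, 17, 15].

[18; 2, 1, 9, 1, 17, 15]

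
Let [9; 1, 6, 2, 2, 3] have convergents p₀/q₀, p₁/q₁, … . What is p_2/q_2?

Using pₖ = aₖpₖ₋₁ + pₖ₋₂, qₖ = aₖqₖ₋₁ + qₖ₋₂ (with p₋₁=1, p₋₂=0, q₋₁=0, q₋₂=1):
  k=0: a=9, p=9, q=1
  k=1: a=1, p=10, q=1
  k=2: a=6, p=69, q=7

69/7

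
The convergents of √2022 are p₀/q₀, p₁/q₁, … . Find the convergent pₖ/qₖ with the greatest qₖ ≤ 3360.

121365/2699

√2022 = [44; 1, 28, 1, 88, …] (period length 4).
Convergents:
  p_0/q_0 = 44/1
  p_1/q_1 = 45/1
  p_2/q_2 = 1304/29
  p_3/q_3 = 1349/30
  p_4/q_4 = 120016/2669
  p_5/q_5 = 121365/2699
  p_6/q_6 = 3518236/78241
q_5 = 2699 ≤ 3360 < 78241 = q_6, so the answer is 121365/2699.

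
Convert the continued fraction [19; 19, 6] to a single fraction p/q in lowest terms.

Using pₖ = aₖpₖ₋₁ + pₖ₋₂ and qₖ = aₖqₖ₋₁ + qₖ₋₂:
  k=0: a=19, p=19, q=1
  k=1: a=19, p=362, q=19
  k=2: a=6, p=2191, q=115

2191/115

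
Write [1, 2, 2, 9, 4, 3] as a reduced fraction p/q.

879/626

Fold from the inside: start with 3/1.
  4 + 1/3 = 13/3
  9 + 3/13 = 120/13
  2 + 13/120 = 253/120
  2 + 120/253 = 626/253
  1 + 253/626 = 879/626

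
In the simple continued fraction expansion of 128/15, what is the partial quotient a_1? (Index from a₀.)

128 = 8·15 + 8   →  a_0 = 8
15 = 1·8 + 7   →  a_1 = 1

1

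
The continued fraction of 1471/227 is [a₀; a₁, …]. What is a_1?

2

1471 = 6·227 + 109   →  a_0 = 6
227 = 2·109 + 9   →  a_1 = 2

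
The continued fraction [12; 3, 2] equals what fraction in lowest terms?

Fold from the inside: start with 2/1.
  3 + 1/2 = 7/2
  12 + 2/7 = 86/7

86/7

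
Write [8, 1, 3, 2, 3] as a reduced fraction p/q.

272/31

Using pₖ = aₖpₖ₋₁ + pₖ₋₂ and qₖ = aₖqₖ₋₁ + qₖ₋₂:
  k=0: a=8, p=8, q=1
  k=1: a=1, p=9, q=1
  k=2: a=3, p=35, q=4
  k=3: a=2, p=79, q=9
  k=4: a=3, p=272, q=31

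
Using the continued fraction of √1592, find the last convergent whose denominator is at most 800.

√1592 = [39; 1, 8, 1, 78, …] (period length 4).
Convergents:
  p_0/q_0 = 39/1
  p_1/q_1 = 40/1
  p_2/q_2 = 359/9
  p_3/q_3 = 399/10
  p_4/q_4 = 31481/789
  p_5/q_5 = 31880/799
  p_6/q_6 = 286521/7181
q_5 = 799 ≤ 800 < 7181 = q_6, so the answer is 31880/799.

31880/799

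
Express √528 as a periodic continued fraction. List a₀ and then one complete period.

[22; 1, 44]

a₀ = ⌊√528⌋ = 22.
With m₀=0, d₀=1 and mₖ₊₁ = dₖaₖ − mₖ, dₖ₊₁ = (n − mₖ₊₁²)/dₖ, aₖ₊₁ = ⌊(a₀+mₖ₊₁)/dₖ₊₁⌋:
  k=1: m=22, d=44, a=1
  k=2: m=22, d=1, a=44
d=1 and a=2a₀=44 at k=2, so the next step gives (m, d) = (22, 44) again — its k=1 value — and the period has length 2.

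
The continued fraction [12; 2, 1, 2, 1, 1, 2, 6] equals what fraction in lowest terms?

3871/313

Using pₖ = aₖpₖ₋₁ + pₖ₋₂ and qₖ = aₖqₖ₋₁ + qₖ₋₂:
  k=0: a=12, p=12, q=1
  k=1: a=2, p=25, q=2
  k=2: a=1, p=37, q=3
  k=3: a=2, p=99, q=8
  k=4: a=1, p=136, q=11
  k=5: a=1, p=235, q=19
  k=6: a=2, p=606, q=49
  k=7: a=6, p=3871, q=313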